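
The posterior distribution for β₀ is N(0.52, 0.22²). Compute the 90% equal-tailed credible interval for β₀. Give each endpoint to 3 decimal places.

The posterior is symmetric, so the 90% equal-tailed interval is β₀ = 0.52 ± z·0.22 with z = 1.645.
Half-width: 1.645 × 0.22 = 0.362.
0.52 − 0.362 = 0.158; 0.52 + 0.362 = 0.882.

[0.158, 0.882]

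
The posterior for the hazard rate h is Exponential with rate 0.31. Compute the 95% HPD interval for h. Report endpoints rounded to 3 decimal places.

[0.000, 9.664]

The exponential density is strictly decreasing on [0, ∞), so the HPD interval is anchored at 0: [0, q] with P(h ≤ q) = 0.95.
q = −ln(1 − 0.95) / 0.31 = 2.9957 / 0.31 = 9.664.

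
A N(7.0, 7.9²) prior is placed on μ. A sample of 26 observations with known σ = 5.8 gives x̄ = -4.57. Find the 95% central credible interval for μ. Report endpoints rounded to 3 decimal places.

[-6.542, -2.128]

Posterior precision = 1/7.9² + 26/5.8² = 0.0160 + 0.7729 = 0.7889, so posterior SD = 1.1259.
Posterior mean = (7.0/7.9² + 26·-4.57/5.8²) / 0.7889 = -4.3350.
Interval: -4.3350 ± 1.960 × 1.1259 → [-6.542, -2.128].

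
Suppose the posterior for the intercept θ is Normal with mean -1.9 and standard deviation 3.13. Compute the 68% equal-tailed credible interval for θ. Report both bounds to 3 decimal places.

[-5.013, 1.213]

The posterior is symmetric, so the 68% equal-tailed interval is θ = -1.9 ± z·3.13 with z = 0.994.
Half-width: 0.994 × 3.13 = 3.113.
-1.9 − 3.113 = -5.013; -1.9 + 3.113 = 1.213.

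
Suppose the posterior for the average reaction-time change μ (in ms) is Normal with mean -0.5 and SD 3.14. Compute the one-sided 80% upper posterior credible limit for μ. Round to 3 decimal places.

Need U with P(μ ≤ U) = 0.80: U = -0.5 + z_{0.2}·3.14.
z = 0.842; U = -0.5 + 0.842 × 3.14 = 2.143.

2.143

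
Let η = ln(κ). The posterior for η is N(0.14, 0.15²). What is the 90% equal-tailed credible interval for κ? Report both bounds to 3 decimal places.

On the log scale the 90% interval is 0.14 ± 1.645 × 0.15 = [-0.1067, 0.3867].
Exponentiate: [e^-0.1067, e^0.3867] = [0.899, 1.472].

[0.899, 1.472]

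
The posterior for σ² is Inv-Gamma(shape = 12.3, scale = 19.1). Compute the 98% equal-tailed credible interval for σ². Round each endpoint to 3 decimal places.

Inverse-Gamma(12.3, 19.1) quantiles: F⁻¹(0.01) and F⁻¹(0.99).
Equivalently, 1/σ² ~ Gamma(12.3, rate = 19.1); invert its 0.99 and 0.01 quantiles.
Posterior mean ≈ 1.690, SD ≈ 0.527; a Normal approximation gives roughly [0.465, 2.915].
Exact: lower = 0.873; upper = 3.394.

[0.873, 3.394]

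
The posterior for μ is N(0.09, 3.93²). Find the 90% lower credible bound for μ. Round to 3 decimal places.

Need L with P(μ ≥ L) = 0.90: L = 0.09 − z_{0.1}·3.93.
z = 1.282; L = 0.09 − 1.282 × 3.93 = -4.946.

-4.946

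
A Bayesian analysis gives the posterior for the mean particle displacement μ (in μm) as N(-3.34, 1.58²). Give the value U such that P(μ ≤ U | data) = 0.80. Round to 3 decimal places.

-2.010

Need U with P(μ ≤ U) = 0.80: U = -3.34 + z_{0.2}·1.58.
z = 0.842; U = -3.34 + 0.842 × 1.58 = -2.010.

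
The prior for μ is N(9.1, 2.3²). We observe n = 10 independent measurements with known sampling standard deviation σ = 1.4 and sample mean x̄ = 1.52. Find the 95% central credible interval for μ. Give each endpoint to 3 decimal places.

Posterior precision = 1/2.3² + 10/1.4² = 0.1890 + 5.1020 = 5.2911, so posterior SD = 0.4347.
Posterior mean = (9.1/2.3² + 10·1.52/1.4²) / 5.2911 = 1.7908.
Interval: 1.7908 ± 1.960 × 0.4347 → [0.939, 2.643].

[0.939, 2.643]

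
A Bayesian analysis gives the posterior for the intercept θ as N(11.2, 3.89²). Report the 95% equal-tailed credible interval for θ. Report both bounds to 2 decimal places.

[3.58, 18.82]

The posterior is symmetric, so the 95% equal-tailed interval is θ = 11.2 ± z·3.89 with z = 1.960.
Half-width: 1.960 × 3.89 = 7.62.
11.2 − 7.62 = 3.58; 11.2 + 7.62 = 18.82.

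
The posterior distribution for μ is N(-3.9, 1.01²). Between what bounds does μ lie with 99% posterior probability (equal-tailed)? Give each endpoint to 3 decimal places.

The posterior is symmetric, so the 99% equal-tailed interval is μ = -3.9 ± z·1.01 with z = 2.576.
Half-width: 2.576 × 1.01 = 2.602.
-3.9 − 2.602 = -6.502; -3.9 + 2.602 = -1.298.

[-6.502, -1.298]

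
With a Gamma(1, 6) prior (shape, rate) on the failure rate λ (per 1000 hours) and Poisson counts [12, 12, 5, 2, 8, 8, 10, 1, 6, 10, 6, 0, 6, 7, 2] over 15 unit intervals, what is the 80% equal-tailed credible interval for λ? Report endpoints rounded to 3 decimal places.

Posterior: Gamma(1+95, 6+15) = Gamma(96, 21) (shape, rate).
Equal-tailed 80% interval: Gamma(96, 21) quantiles at 0.1 and 0.9.
Posterior mean ≈ 4.571, SD ≈ 0.467; a Normal approximation gives roughly [3.973, 5.169].
Exact: lower = 3.985; upper = 5.179.

[3.985, 5.179]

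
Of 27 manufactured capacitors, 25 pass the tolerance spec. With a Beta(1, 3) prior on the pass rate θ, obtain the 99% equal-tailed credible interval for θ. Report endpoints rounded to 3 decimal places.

[0.637, 0.962]

Posterior: Beta(1+25, 3+2) = Beta(26, 5).
Equal-tailed 99% interval: the 0.005 and 0.995 quantiles of Beta(26, 5).
Posterior mean ≈ 0.839, SD ≈ 0.065; a Normal approximation gives roughly [0.671, 1.006].
Exact: F⁻¹(0.005) = 0.637; F⁻¹(0.995) = 0.962.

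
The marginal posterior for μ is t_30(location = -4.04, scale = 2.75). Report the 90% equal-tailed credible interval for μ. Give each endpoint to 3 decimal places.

[-8.707, 0.627]

The t_30 distribution is symmetric; the 90% interval is -4.04 ± t·2.75 with t_{0.95,30} = 1.697.
Half-width: 1.697 × 2.75 = 4.667.
-4.04 − 4.667 = -8.707; -4.04 + 4.667 = 0.627.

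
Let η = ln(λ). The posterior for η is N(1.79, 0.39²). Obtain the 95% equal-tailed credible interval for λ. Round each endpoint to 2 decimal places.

On the log scale the 95% interval is 1.79 ± 1.960 × 0.39 = [1.0256, 2.5544].
Exponentiate: [e^1.0256, e^2.5544] = [2.79, 12.86].

[2.79, 12.86]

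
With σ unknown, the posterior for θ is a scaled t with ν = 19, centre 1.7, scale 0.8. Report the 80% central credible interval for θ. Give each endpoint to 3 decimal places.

The t_19 distribution is symmetric; the 80% interval is 1.7 ± t·0.8 with t_{0.9,19} = 1.328.
Half-width: 1.328 × 0.8 = 1.062.
1.7 − 1.062 = 0.638; 1.7 + 1.062 = 2.762.

[0.638, 2.762]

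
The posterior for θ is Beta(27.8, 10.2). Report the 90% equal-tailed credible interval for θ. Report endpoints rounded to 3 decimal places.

[0.608, 0.841]

Posterior: Beta(27.8, 10.2).
Equal-tailed 90% interval: the 0.05 and 0.95 quantiles of Beta(27.8, 10.2).
Posterior mean ≈ 0.732, SD ≈ 0.071; a Normal approximation gives roughly [0.615, 0.848].
Exact: F⁻¹(0.05) = 0.608; F⁻¹(0.95) = 0.841.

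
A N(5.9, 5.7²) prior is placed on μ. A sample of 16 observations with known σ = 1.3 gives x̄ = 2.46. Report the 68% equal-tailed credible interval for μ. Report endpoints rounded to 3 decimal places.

Posterior precision = 1/5.7² + 16/1.3² = 0.0308 + 9.4675 = 9.4982, so posterior SD = 0.3245.
Posterior mean = (5.9/5.7² + 16·2.46/1.3²) / 9.4982 = 2.4711.
Interval: 2.4711 ± 0.994 × 0.3245 → [2.148, 2.794].

[2.148, 2.794]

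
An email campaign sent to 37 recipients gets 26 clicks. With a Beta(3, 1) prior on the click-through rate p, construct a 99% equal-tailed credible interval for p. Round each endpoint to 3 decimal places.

[0.512, 0.866]

Posterior: Beta(3+26, 1+11) = Beta(29, 12).
Equal-tailed 99% interval: the 0.005 and 0.995 quantiles of Beta(29, 12).
Posterior mean ≈ 0.707, SD ≈ 0.070; a Normal approximation gives roughly [0.526, 0.888].
Exact: F⁻¹(0.005) = 0.512; F⁻¹(0.995) = 0.866.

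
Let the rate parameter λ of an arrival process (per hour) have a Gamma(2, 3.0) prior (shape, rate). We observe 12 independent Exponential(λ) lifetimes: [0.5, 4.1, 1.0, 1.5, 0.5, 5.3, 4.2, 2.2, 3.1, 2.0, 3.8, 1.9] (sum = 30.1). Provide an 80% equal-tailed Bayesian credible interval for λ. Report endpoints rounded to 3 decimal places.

[0.286, 0.573]

Posterior: Gamma(2+12, 3.0+30.1) = Gamma(14, 33.1) (shape, rate).
Equal-tailed 80% interval: Gamma(14, 33.1) quantiles at 0.1 and 0.9.
Posterior mean ≈ 0.423, SD ≈ 0.113; a Normal approximation gives roughly [0.278, 0.568].
Exact: lower = 0.286; upper = 0.573.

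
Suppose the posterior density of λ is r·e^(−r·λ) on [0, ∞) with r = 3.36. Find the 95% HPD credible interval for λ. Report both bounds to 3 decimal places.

[0.000, 0.892]

The exponential density is strictly decreasing on [0, ∞), so the HPD interval is anchored at 0: [0, q] with P(λ ≤ q) = 0.95.
q = −ln(1 − 0.95) / 3.36 = 2.9957 / 3.36 = 0.892.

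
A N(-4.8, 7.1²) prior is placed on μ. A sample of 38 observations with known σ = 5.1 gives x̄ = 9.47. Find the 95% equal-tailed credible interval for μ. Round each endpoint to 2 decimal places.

Posterior precision = 1/7.1² + 38/5.1² = 0.0198 + 1.4610 = 1.4808, so posterior SD = 0.8218.
Posterior mean = (-4.8/7.1² + 38·9.47/5.1²) / 1.4808 = 9.2788.
Interval: 9.2788 ± 1.960 × 0.8218 → [7.67, 10.89].

[7.67, 10.89]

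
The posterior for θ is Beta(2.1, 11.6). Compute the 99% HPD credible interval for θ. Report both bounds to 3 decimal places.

[0.002, 0.432]

The posterior is unimodal and skewed, so the HPD interval has equal density at both endpoints and is the shortest 99% interval.
Solving f(0.002) = f(0.432) with F(0.432) − F(0.002) = 0.99 gives [0.002, 0.432].
For comparison, the equal-tailed interval is [0.010, 0.467]; the HPD is narrower and shifted toward the mode.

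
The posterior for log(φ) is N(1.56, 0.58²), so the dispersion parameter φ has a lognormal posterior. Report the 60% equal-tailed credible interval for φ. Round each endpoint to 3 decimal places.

[2.921, 7.753]

On the log scale the 60% interval is 1.56 ± 0.842 × 0.58 = [1.0719, 2.0481].
Exponentiate: [e^1.0719, e^2.0481] = [2.921, 7.753].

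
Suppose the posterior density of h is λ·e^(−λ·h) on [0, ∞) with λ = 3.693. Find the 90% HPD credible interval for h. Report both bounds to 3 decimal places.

The exponential density is strictly decreasing on [0, ∞), so the HPD interval is anchored at 0: [0, q] with P(h ≤ q) = 0.90.
q = −ln(1 − 0.90) / 3.693 = 2.3026 / 3.693 = 0.623.

[0.000, 0.623]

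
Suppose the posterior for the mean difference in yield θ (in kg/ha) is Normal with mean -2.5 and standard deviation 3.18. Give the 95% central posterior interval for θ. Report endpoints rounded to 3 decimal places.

[-8.733, 3.733]

The posterior is symmetric, so the 95% equal-tailed interval is θ = -2.5 ± z·3.18 with z = 1.960.
Half-width: 1.960 × 3.18 = 6.233.
-2.5 − 6.233 = -8.733; -2.5 + 6.233 = 3.733.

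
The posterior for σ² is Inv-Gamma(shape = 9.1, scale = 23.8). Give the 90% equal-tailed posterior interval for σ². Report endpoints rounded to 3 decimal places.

[1.634, 4.992]

Inverse-Gamma(9.1, 23.8) quantiles: F⁻¹(0.05) and F⁻¹(0.95).
Equivalently, 1/σ² ~ Gamma(9.1, rate = 23.8); invert its 0.95 and 0.05 quantiles.
Posterior mean ≈ 2.938, SD ≈ 1.103; a Normal approximation gives roughly [1.124, 4.752].
Exact: lower = 1.634; upper = 4.992.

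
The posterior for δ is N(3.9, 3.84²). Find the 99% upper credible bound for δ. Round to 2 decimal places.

Need U with P(δ ≤ U) = 0.99: U = 3.9 + z_{0.01}·3.84.
z = 2.326; U = 3.9 + 2.326 × 3.84 = 12.83.

12.83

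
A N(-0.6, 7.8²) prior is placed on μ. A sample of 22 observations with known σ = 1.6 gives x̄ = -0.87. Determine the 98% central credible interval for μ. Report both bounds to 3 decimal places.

Posterior precision = 1/7.8² + 22/1.6² = 0.0164 + 8.5937 = 8.6102, so posterior SD = 0.3408.
Posterior mean = (-0.6/7.8² + 22·-0.87/1.6²) / 8.6102 = -0.8695.
Interval: -0.8695 ± 2.326 × 0.3408 → [-1.662, -0.077].

[-1.662, -0.077]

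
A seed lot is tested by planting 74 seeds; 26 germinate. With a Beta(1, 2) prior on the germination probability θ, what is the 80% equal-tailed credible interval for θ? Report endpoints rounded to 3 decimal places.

[0.282, 0.421]

Posterior: Beta(1+26, 2+48) = Beta(27, 50).
Equal-tailed 80% interval: the 0.1 and 0.9 quantiles of Beta(27, 50).
Posterior mean ≈ 0.351, SD ≈ 0.054; a Normal approximation gives roughly [0.281, 0.420].
Exact: F⁻¹(0.1) = 0.282; F⁻¹(0.9) = 0.421.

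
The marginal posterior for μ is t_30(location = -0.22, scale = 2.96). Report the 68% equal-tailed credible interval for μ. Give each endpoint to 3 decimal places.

The t_30 distribution is symmetric; the 68% interval is -0.22 ± t·2.96 with t_{0.84,30} = 1.011.
Half-width: 1.011 × 2.96 = 2.993.
-0.22 − 2.993 = -3.213; -0.22 + 2.993 = 2.773.

[-3.213, 2.773]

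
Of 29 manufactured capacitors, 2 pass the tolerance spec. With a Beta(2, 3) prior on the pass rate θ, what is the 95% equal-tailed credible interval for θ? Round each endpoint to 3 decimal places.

Posterior: Beta(2+2, 3+27) = Beta(4, 30).
Equal-tailed 95% interval: the 0.025 and 0.975 quantiles of Beta(4, 30).
Posterior mean ≈ 0.118, SD ≈ 0.054; a Normal approximation gives roughly [0.011, 0.224].
Exact: F⁻¹(0.025) = 0.034; F⁻¹(0.975) = 0.243.

[0.034, 0.243]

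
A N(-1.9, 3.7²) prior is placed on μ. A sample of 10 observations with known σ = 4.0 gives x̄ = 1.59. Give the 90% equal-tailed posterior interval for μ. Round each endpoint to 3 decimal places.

[-0.744, 3.194]

Posterior precision = 1/3.7² + 10/4.0² = 0.0730 + 0.6250 = 0.6980, so posterior SD = 1.1969.
Posterior mean = (-1.9/3.7² + 10·1.59/4.0²) / 0.6980 = 1.2248.
Interval: 1.2248 ± 1.645 × 1.1969 → [-0.744, 3.194].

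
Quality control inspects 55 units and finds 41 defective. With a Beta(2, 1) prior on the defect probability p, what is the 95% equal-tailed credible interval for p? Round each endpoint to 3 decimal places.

Posterior: Beta(2+41, 1+14) = Beta(43, 15).
Equal-tailed 95% interval: the 0.025 and 0.975 quantiles of Beta(43, 15).
Posterior mean ≈ 0.741, SD ≈ 0.057; a Normal approximation gives roughly [0.630, 0.853].
Exact: F⁻¹(0.025) = 0.622; F⁻¹(0.975) = 0.845.

[0.622, 0.845]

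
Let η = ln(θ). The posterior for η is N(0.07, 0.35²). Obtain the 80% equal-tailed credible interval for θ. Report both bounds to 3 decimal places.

On the log scale the 80% interval is 0.07 ± 1.282 × 0.35 = [-0.3785, 0.5185].
Exponentiate: [e^-0.3785, e^0.5185] = [0.685, 1.680].

[0.685, 1.680]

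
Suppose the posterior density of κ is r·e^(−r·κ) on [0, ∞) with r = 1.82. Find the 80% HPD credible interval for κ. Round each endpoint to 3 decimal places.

The exponential density is strictly decreasing on [0, ∞), so the HPD interval is anchored at 0: [0, q] with P(κ ≤ q) = 0.80.
q = −ln(1 − 0.80) / 1.82 = 1.6094 / 1.82 = 0.884.

[0.000, 0.884]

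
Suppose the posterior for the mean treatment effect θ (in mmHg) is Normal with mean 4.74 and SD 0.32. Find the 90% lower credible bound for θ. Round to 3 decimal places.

Need L with P(θ ≥ L) = 0.90: L = 4.74 − z_{0.1}·0.32.
z = 1.282; L = 4.74 − 1.282 × 0.32 = 4.330.

4.330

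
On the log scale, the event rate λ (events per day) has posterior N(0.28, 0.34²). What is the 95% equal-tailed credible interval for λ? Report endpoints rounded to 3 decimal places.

[0.680, 2.576]

On the log scale the 95% interval is 0.28 ± 1.960 × 0.34 = [-0.3864, 0.9464].
Exponentiate: [e^-0.3864, e^0.9464] = [0.680, 2.576].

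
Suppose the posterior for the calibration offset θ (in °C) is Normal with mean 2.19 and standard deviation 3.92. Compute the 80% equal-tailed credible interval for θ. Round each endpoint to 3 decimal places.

[-2.834, 7.214]

The posterior is symmetric, so the 80% equal-tailed interval is θ = 2.19 ± z·3.92 with z = 1.282.
Half-width: 1.282 × 3.92 = 5.024.
2.19 − 5.024 = -2.834; 2.19 + 5.024 = 7.214.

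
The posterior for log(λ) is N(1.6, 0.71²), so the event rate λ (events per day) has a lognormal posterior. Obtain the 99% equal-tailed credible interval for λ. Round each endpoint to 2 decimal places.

On the log scale the 99% interval is 1.6 ± 2.576 × 0.71 = [-0.2288, 3.4288].
Exponentiate: [e^-0.2288, e^3.4288] = [0.80, 30.84].

[0.80, 30.84]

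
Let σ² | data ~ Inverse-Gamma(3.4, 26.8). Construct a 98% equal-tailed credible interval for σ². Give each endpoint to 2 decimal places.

Inverse-Gamma(3.4, 26.8) quantiles: F⁻¹(0.01) and F⁻¹(0.99).
Equivalently, 1/σ² ~ Gamma(3.4, rate = 26.8); invert its 0.99 and 0.01 quantiles.
Posterior mean ≈ 11.17, SD ≈ 9.44; a Normal approximation gives roughly [-10.79, 33.12].
Exact: lower = 2.95; upper = 46.12.

[2.95, 46.12]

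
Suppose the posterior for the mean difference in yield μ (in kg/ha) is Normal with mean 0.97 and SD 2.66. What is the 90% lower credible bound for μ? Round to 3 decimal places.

-2.439

Need L with P(μ ≥ L) = 0.90: L = 0.97 − z_{0.1}·2.66.
z = 1.282; L = 0.97 − 1.282 × 2.66 = -2.439.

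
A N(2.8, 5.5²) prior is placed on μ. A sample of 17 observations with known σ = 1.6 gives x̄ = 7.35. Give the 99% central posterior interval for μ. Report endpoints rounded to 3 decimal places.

Posterior precision = 1/5.5² + 17/1.6² = 0.0331 + 6.6406 = 6.6737, so posterior SD = 0.3871.
Posterior mean = (2.8/5.5² + 17·7.35/1.6²) / 6.6737 = 7.3275.
Interval: 7.3275 ± 2.576 × 0.3871 → [6.330, 8.325].

[6.330, 8.325]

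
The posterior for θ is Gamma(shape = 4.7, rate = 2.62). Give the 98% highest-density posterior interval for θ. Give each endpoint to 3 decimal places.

The posterior is unimodal and skewed, so the HPD interval has equal density at both endpoints and is the shortest 98% interval.
Solving f(0.299) = f(3.939) with F(3.939) − F(0.299) = 0.98 gives [0.299, 3.939].
For comparison, the equal-tailed interval is [0.434, 4.253]; the HPD is narrower and shifted toward the mode.

[0.299, 3.939]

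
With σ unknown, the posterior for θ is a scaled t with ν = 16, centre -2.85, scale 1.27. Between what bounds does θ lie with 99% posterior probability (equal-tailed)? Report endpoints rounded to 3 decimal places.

[-6.559, 0.859]

The t_16 distribution is symmetric; the 99% interval is -2.85 ± t·1.27 with t_{0.995,16} = 2.921.
Half-width: 2.921 × 1.27 = 3.709.
-2.85 − 3.709 = -6.559; -2.85 + 3.709 = 0.859.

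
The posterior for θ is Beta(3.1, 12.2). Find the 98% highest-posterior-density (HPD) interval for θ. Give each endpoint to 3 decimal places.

[0.021, 0.449]

The posterior is unimodal and skewed, so the HPD interval has equal density at both endpoints and is the shortest 98% interval.
Solving f(0.021) = f(0.449) with F(0.449) − F(0.021) = 0.98 gives [0.021, 0.449].
For comparison, the equal-tailed interval is [0.035, 0.479]; the HPD is narrower and shifted toward the mode.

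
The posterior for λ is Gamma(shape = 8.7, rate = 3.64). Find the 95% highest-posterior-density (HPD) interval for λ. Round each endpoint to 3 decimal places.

The posterior is unimodal and skewed, so the HPD interval has equal density at both endpoints and is the shortest 95% interval.
Solving f(0.941) = f(4.004) with F(4.004) − F(0.941) = 0.95 gives [0.941, 4.004].
For comparison, the equal-tailed interval is [1.076, 4.221]; the HPD is narrower and shifted toward the mode.

[0.941, 4.004]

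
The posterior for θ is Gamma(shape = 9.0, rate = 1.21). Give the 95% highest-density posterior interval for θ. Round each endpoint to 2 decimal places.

[2.99, 12.38]

The posterior is unimodal and skewed, so the HPD interval has equal density at both endpoints and is the shortest 95% interval.
Solving f(2.99) = f(12.38) with F(12.38) − F(2.99) = 0.95 gives [2.99, 12.38].
For comparison, the equal-tailed interval is [3.40, 13.03]; the HPD is narrower and shifted toward the mode.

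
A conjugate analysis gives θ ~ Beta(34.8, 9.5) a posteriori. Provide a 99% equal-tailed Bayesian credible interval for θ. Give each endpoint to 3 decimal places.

Posterior: Beta(34.8, 9.5).
Equal-tailed 99% interval: the 0.005 and 0.995 quantiles of Beta(34.8, 9.5).
Posterior mean ≈ 0.786, SD ≈ 0.061; a Normal approximation gives roughly [0.628, 0.943].
Exact: F⁻¹(0.005) = 0.608; F⁻¹(0.995) = 0.916.

[0.608, 0.916]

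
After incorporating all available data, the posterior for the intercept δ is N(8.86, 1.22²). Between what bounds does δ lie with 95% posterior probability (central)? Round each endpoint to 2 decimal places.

[6.47, 11.25]

The posterior is symmetric, so the 95% equal-tailed interval is δ = 8.86 ± z·1.22 with z = 1.960.
Half-width: 1.960 × 1.22 = 2.39.
8.86 − 2.39 = 6.47; 8.86 + 2.39 = 11.25.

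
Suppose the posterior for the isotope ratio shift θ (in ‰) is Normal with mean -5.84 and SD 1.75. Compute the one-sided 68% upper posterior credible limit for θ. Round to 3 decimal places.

Need U with P(θ ≤ U) = 0.68: U = -5.84 + z_{0.32}·1.75.
z = 0.468; U = -5.84 + 0.468 × 1.75 = -5.022.

-5.022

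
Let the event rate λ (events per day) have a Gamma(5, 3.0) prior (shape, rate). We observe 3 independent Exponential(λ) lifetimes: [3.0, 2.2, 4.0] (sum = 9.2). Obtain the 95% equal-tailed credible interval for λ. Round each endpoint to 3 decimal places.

Posterior: Gamma(5+3, 3.0+9.2) = Gamma(8, 12.2) (shape, rate).
Equal-tailed 95% interval: Gamma(8, 12.2) quantiles at 0.025 and 0.975.
Posterior mean ≈ 0.656, SD ≈ 0.232; a Normal approximation gives roughly [0.201, 1.110].
Exact: lower = 0.283; upper = 1.182.

[0.283, 1.182]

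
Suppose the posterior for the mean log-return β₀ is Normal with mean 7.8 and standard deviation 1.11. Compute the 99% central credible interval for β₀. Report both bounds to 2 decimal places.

The posterior is symmetric, so the 99% equal-tailed interval is β₀ = 7.8 ± z·1.11 with z = 2.576.
Half-width: 2.576 × 1.11 = 2.86.
7.8 − 2.86 = 4.94; 7.8 + 2.86 = 10.66.

[4.94, 10.66]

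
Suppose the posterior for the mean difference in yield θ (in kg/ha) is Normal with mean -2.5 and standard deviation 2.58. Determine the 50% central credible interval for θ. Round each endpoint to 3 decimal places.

[-4.240, -0.760]

The posterior is symmetric, so the 50% equal-tailed interval is θ = -2.5 ± z·2.58 with z = 0.674.
Half-width: 0.674 × 2.58 = 1.740.
-2.5 − 1.740 = -4.240; -2.5 + 1.740 = -0.760.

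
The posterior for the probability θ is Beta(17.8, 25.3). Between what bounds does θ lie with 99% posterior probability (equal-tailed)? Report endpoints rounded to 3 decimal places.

Posterior: Beta(17.8, 25.3).
Equal-tailed 99% interval: the 0.005 and 0.995 quantiles of Beta(17.8, 25.3).
Posterior mean ≈ 0.413, SD ≈ 0.074; a Normal approximation gives roughly [0.222, 0.604].
Exact: F⁻¹(0.005) = 0.233; F⁻¹(0.995) = 0.607.

[0.233, 0.607]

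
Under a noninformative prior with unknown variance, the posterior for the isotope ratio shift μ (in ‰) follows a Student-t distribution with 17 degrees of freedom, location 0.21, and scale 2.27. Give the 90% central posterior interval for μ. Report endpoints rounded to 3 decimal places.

[-3.739, 4.159]

The t_17 distribution is symmetric; the 90% interval is 0.21 ± t·2.27 with t_{0.95,17} = 1.740.
Half-width: 1.740 × 2.27 = 3.949.
0.21 − 3.949 = -3.739; 0.21 + 3.949 = 4.159.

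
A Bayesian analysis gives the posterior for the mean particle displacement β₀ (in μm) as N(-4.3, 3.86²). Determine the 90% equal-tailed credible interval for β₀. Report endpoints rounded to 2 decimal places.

[-10.65, 2.05]

The posterior is symmetric, so the 90% equal-tailed interval is β₀ = -4.3 ± z·3.86 with z = 1.645.
Half-width: 1.645 × 3.86 = 6.35.
-4.3 − 6.35 = -10.65; -4.3 + 6.35 = 2.05.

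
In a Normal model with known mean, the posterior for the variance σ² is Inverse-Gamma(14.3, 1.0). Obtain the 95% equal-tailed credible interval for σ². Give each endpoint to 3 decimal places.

[0.044, 0.127]

Inverse-Gamma(14.3, 1.0) quantiles: F⁻¹(0.025) and F⁻¹(0.975).
Equivalently, 1/σ² ~ Gamma(14.3, rate = 1.0); invert its 0.975 and 0.025 quantiles.
Posterior mean ≈ 0.075, SD ≈ 0.021; a Normal approximation gives roughly [0.033, 0.117].
Exact: lower = 0.044; upper = 0.127.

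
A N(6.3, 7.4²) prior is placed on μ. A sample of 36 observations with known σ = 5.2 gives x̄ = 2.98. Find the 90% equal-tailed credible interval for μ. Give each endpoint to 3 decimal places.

Posterior precision = 1/7.4² + 36/5.2² = 0.0183 + 1.3314 = 1.3496, so posterior SD = 0.8608.
Posterior mean = (6.3/7.4² + 36·2.98/5.2²) / 1.3496 = 3.0249.
Interval: 3.0249 ± 1.645 × 0.8608 → [1.609, 4.441].

[1.609, 4.441]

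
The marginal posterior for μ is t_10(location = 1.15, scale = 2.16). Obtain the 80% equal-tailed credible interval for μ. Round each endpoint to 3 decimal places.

The t_10 distribution is symmetric; the 80% interval is 1.15 ± t·2.16 with t_{0.9,10} = 1.372.
Half-width: 1.372 × 2.16 = 2.964.
1.15 − 2.964 = -1.814; 1.15 + 2.964 = 4.114.

[-1.814, 4.114]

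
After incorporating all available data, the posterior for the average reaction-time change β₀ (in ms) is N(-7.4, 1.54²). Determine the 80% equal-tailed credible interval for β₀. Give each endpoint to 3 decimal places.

[-9.374, -5.426]

The posterior is symmetric, so the 80% equal-tailed interval is β₀ = -7.4 ± z·1.54 with z = 1.282.
Half-width: 1.282 × 1.54 = 1.974.
-7.4 − 1.974 = -9.374; -7.4 + 1.974 = -5.426.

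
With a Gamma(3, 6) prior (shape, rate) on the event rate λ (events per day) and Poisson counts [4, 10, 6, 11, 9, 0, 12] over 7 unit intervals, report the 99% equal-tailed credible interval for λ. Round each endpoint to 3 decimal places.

Posterior: Gamma(3+52, 6+7) = Gamma(55, 13) (shape, rate).
Equal-tailed 99% interval: Gamma(55, 13) quantiles at 0.005 and 0.995.
Posterior mean ≈ 4.231, SD ≈ 0.570; a Normal approximation gives roughly [2.761, 5.700].
Exact: lower = 2.906; upper = 5.844.

[2.906, 5.844]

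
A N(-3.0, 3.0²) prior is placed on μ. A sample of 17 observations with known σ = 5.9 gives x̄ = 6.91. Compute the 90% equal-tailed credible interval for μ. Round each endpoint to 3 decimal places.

[2.949, 7.198]

Posterior precision = 1/3.0² + 17/5.9² = 0.1111 + 0.4884 = 0.5995, so posterior SD = 1.2916.
Posterior mean = (-3.0/3.0² + 17·6.91/5.9²) / 0.5995 = 5.0732.
Interval: 5.0732 ± 1.645 × 1.2916 → [2.949, 7.198].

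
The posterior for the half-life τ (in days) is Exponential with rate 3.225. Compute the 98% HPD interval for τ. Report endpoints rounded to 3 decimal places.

[0.000, 1.213]

The exponential density is strictly decreasing on [0, ∞), so the HPD interval is anchored at 0: [0, q] with P(τ ≤ q) = 0.98.
q = −ln(1 − 0.98) / 3.225 = 3.9120 / 3.225 = 1.213.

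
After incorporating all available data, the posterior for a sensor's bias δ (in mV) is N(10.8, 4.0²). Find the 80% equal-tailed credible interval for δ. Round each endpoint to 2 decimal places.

The posterior is symmetric, so the 80% equal-tailed interval is δ = 10.8 ± z·4.0 with z = 1.282.
Half-width: 1.282 × 4.0 = 5.13.
10.8 − 5.13 = 5.67; 10.8 + 5.13 = 15.93.

[5.67, 15.93]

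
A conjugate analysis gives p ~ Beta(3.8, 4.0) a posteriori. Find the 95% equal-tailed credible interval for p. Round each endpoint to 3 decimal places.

[0.171, 0.809]

Posterior: Beta(3.8, 4.0).
Equal-tailed 95% interval: the 0.025 and 0.975 quantiles of Beta(3.8, 4.0).
Posterior mean ≈ 0.487, SD ≈ 0.168; a Normal approximation gives roughly [0.157, 0.817].
Exact: F⁻¹(0.025) = 0.171; F⁻¹(0.975) = 0.809.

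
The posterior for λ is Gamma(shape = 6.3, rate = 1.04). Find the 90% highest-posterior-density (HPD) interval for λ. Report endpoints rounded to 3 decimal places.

The posterior is unimodal and skewed, so the HPD interval has equal density at both endpoints and is the shortest 90% interval.
Solving f(2.233) = f(9.737) with F(9.737) − F(2.233) = 0.90 gives [2.233, 9.737].
For comparison, the equal-tailed interval is [2.704, 10.495]; the HPD is narrower and shifted toward the mode.

[2.233, 9.737]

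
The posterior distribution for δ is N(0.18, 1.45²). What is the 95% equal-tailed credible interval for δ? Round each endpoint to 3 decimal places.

[-2.662, 3.022]

The posterior is symmetric, so the 95% equal-tailed interval is δ = 0.18 ± z·1.45 with z = 1.960.
Half-width: 1.960 × 1.45 = 2.842.
0.18 − 2.842 = -2.662; 0.18 + 2.842 = 3.022.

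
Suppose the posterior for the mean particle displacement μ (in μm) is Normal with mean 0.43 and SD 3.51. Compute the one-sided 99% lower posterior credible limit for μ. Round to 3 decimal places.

Need L with P(μ ≥ L) = 0.99: L = 0.43 − z_{0.01}·3.51.
z = 2.326; L = 0.43 − 2.326 × 3.51 = -7.735.

-7.735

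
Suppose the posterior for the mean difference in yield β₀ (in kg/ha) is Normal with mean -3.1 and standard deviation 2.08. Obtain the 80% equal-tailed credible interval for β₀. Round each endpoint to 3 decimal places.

[-5.766, -0.434]

The posterior is symmetric, so the 80% equal-tailed interval is β₀ = -3.1 ± z·2.08 with z = 1.282.
Half-width: 1.282 × 2.08 = 2.666.
-3.1 − 2.666 = -5.766; -3.1 + 2.666 = -0.434.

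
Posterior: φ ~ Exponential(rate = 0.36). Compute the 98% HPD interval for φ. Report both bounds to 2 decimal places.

The exponential density is strictly decreasing on [0, ∞), so the HPD interval is anchored at 0: [0, q] with P(φ ≤ q) = 0.98.
q = −ln(1 − 0.98) / 0.36 = 3.9120 / 0.36 = 10.87.

[0.00, 10.87]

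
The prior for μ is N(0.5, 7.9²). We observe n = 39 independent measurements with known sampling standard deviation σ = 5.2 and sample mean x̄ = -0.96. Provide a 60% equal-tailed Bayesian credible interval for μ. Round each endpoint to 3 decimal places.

[-1.641, -0.247]

Posterior precision = 1/7.9² + 39/5.2² = 0.0160 + 1.4423 = 1.4583, so posterior SD = 0.8281.
Posterior mean = (0.5/7.9² + 39·-0.96/5.2²) / 1.4583 = -0.9440.
Interval: -0.9440 ± 0.842 × 0.8281 → [-1.641, -0.247].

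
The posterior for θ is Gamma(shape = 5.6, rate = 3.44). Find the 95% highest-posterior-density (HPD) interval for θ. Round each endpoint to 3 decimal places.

The posterior is unimodal and skewed, so the HPD interval has equal density at both endpoints and is the shortest 95% interval.
Solving f(0.445) = f(2.993) with F(2.993) − F(0.445) = 0.95 gives [0.445, 2.993].
For comparison, the equal-tailed interval is [0.571, 3.227]; the HPD is narrower and shifted toward the mode.

[0.445, 2.993]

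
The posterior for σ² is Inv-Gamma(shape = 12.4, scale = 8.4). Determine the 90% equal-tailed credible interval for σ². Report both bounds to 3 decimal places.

[0.449, 1.162]

Inverse-Gamma(12.4, 8.4) quantiles: F⁻¹(0.05) and F⁻¹(0.95).
Equivalently, 1/σ² ~ Gamma(12.4, rate = 8.4); invert its 0.95 and 0.05 quantiles.
Posterior mean ≈ 0.737, SD ≈ 0.228; a Normal approximation gives roughly [0.361, 1.113].
Exact: lower = 0.449; upper = 1.162.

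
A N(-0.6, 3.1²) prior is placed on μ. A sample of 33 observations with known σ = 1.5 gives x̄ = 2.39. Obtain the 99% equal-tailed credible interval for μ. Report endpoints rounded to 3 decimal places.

Posterior precision = 1/3.1² + 33/1.5² = 0.1041 + 14.6667 = 14.7707, so posterior SD = 0.2602.
Posterior mean = (-0.6/3.1² + 33·2.39/1.5²) / 14.7707 = 2.3689.
Interval: 2.3689 ± 2.576 × 0.2602 → [1.699, 3.039].

[1.699, 3.039]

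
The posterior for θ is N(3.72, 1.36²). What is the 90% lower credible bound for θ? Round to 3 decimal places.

1.977

Need L with P(θ ≥ L) = 0.90: L = 3.72 − z_{0.1}·1.36.
z = 1.282; L = 3.72 − 1.282 × 1.36 = 1.977.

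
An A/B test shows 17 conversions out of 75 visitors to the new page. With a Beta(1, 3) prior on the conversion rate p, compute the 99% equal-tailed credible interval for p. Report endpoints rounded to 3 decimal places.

Posterior: Beta(1+17, 3+58) = Beta(18, 61).
Equal-tailed 99% interval: the 0.005 and 0.995 quantiles of Beta(18, 61).
Posterior mean ≈ 0.228, SD ≈ 0.047; a Normal approximation gives roughly [0.107, 0.349].
Exact: F⁻¹(0.005) = 0.121; F⁻¹(0.995) = 0.360.

[0.121, 0.360]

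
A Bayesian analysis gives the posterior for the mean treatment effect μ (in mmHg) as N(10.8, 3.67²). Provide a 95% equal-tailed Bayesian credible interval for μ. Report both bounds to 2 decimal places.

[3.61, 17.99]

The posterior is symmetric, so the 95% equal-tailed interval is μ = 10.8 ± z·3.67 with z = 1.960.
Half-width: 1.960 × 3.67 = 7.19.
10.8 − 7.19 = 3.61; 10.8 + 7.19 = 17.99.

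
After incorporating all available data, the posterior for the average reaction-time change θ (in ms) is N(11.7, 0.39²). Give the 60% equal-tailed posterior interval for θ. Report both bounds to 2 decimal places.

The posterior is symmetric, so the 60% equal-tailed interval is θ = 11.7 ± z·0.39 with z = 0.842.
Half-width: 0.842 × 0.39 = 0.33.
11.7 − 0.33 = 11.37; 11.7 + 0.33 = 12.03.

[11.37, 12.03]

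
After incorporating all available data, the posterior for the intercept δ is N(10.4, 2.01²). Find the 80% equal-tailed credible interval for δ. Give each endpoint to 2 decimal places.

The posterior is symmetric, so the 80% equal-tailed interval is δ = 10.4 ± z·2.01 with z = 1.282.
Half-width: 1.282 × 2.01 = 2.58.
10.4 − 2.58 = 7.82; 10.4 + 2.58 = 12.98.

[7.82, 12.98]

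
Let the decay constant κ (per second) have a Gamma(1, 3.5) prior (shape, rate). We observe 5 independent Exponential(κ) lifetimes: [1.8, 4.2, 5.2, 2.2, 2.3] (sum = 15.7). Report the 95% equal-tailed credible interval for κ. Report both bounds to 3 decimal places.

[0.115, 0.608]

Posterior: Gamma(1+5, 3.5+15.7) = Gamma(6, 19.2) (shape, rate).
Equal-tailed 95% interval: Gamma(6, 19.2) quantiles at 0.025 and 0.975.
Posterior mean ≈ 0.312, SD ≈ 0.128; a Normal approximation gives roughly [0.062, 0.563].
Exact: lower = 0.115; upper = 0.608.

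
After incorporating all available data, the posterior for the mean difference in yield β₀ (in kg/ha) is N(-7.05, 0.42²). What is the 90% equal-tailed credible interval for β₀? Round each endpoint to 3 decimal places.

The posterior is symmetric, so the 90% equal-tailed interval is β₀ = -7.05 ± z·0.42 with z = 1.645.
Half-width: 1.645 × 0.42 = 0.691.
-7.05 − 0.691 = -7.741; -7.05 + 0.691 = -6.359.

[-7.741, -6.359]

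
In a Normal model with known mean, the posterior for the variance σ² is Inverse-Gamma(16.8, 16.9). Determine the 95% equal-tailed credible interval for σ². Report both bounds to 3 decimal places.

[0.657, 1.733]

Inverse-Gamma(16.8, 16.9) quantiles: F⁻¹(0.025) and F⁻¹(0.975).
Equivalently, 1/σ² ~ Gamma(16.8, rate = 16.9); invert its 0.975 and 0.025 quantiles.
Posterior mean ≈ 1.070, SD ≈ 0.278; a Normal approximation gives roughly [0.525, 1.615].
Exact: lower = 0.657; upper = 1.733.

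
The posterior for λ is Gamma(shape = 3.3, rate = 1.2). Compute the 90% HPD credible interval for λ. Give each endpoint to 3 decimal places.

The posterior is unimodal and skewed, so the HPD interval has equal density at both endpoints and is the shortest 90% interval.
Solving f(0.483) = f(4.939) with F(4.939) − F(0.483) = 0.90 gives [0.483, 4.939].
For comparison, the equal-tailed interval is [0.813, 5.617]; the HPD is narrower and shifted toward the mode.

[0.483, 4.939]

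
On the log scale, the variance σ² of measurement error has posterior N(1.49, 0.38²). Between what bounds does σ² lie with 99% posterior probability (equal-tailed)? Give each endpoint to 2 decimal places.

[1.67, 11.81]

On the log scale the 99% interval is 1.49 ± 2.576 × 0.38 = [0.5112, 2.4688].
Exponentiate: [e^0.5112, e^2.4688] = [1.67, 11.81].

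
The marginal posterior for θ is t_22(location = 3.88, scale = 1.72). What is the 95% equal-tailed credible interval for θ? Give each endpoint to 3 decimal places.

[0.313, 7.447]

The t_22 distribution is symmetric; the 95% interval is 3.88 ± t·1.72 with t_{0.975,22} = 2.074.
Half-width: 2.074 × 1.72 = 3.567.
3.88 − 3.567 = 0.313; 3.88 + 3.567 = 7.447.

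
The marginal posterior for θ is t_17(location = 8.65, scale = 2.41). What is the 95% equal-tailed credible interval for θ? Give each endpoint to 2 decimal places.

The t_17 distribution is symmetric; the 95% interval is 8.65 ± t·2.41 with t_{0.975,17} = 2.110.
Half-width: 2.110 × 2.41 = 5.08.
8.65 − 5.08 = 3.57; 8.65 + 5.08 = 13.73.

[3.57, 13.73]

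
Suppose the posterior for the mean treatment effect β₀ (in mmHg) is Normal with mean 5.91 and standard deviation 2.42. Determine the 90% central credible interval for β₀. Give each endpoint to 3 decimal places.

[1.929, 9.891]

The posterior is symmetric, so the 90% equal-tailed interval is β₀ = 5.91 ± z·2.42 with z = 1.645.
Half-width: 1.645 × 2.42 = 3.981.
5.91 − 3.981 = 1.929; 5.91 + 3.981 = 9.891.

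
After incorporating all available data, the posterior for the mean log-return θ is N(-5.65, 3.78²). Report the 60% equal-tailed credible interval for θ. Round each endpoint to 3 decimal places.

The posterior is symmetric, so the 60% equal-tailed interval is θ = -5.65 ± z·3.78 with z = 0.842.
Half-width: 0.842 × 3.78 = 3.181.
-5.65 − 3.181 = -8.831; -5.65 + 3.181 = -2.469.

[-8.831, -2.469]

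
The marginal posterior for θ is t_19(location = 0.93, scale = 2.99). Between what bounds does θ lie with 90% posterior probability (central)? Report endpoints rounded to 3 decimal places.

[-4.240, 6.100]

The t_19 distribution is symmetric; the 90% interval is 0.93 ± t·2.99 with t_{0.95,19} = 1.729.
Half-width: 1.729 × 2.99 = 5.170.
0.93 − 5.170 = -4.240; 0.93 + 5.170 = 6.100.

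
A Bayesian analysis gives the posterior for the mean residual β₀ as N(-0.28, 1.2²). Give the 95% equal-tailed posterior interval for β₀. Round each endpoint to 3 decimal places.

[-2.632, 2.072]

The posterior is symmetric, so the 95% equal-tailed interval is β₀ = -0.28 ± z·1.2 with z = 1.960.
Half-width: 1.960 × 1.2 = 2.352.
-0.28 − 2.352 = -2.632; -0.28 + 2.352 = 2.072.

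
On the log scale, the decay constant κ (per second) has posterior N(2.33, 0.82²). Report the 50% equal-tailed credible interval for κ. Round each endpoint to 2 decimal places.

[5.91, 17.87]

On the log scale the 50% interval is 2.33 ± 0.674 × 0.82 = [1.7769, 2.8831].
Exponentiate: [e^1.7769, e^2.8831] = [5.91, 17.87].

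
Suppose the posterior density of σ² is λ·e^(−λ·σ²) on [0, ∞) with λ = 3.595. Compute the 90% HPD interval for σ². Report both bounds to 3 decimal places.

[0.000, 0.640]

The exponential density is strictly decreasing on [0, ∞), so the HPD interval is anchored at 0: [0, q] with P(σ² ≤ q) = 0.90.
q = −ln(1 − 0.90) / 3.595 = 2.3026 / 3.595 = 0.640.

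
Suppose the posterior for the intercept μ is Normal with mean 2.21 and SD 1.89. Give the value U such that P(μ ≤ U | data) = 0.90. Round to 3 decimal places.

4.632

Need U with P(μ ≤ U) = 0.90: U = 2.21 + z_{0.1}·1.89.
z = 1.282; U = 2.21 + 1.282 × 1.89 = 4.632.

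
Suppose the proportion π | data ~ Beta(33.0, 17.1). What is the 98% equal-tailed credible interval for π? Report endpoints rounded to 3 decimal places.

Posterior: Beta(33.0, 17.1).
Equal-tailed 98% interval: the 0.01 and 0.99 quantiles of Beta(33.0, 17.1).
Posterior mean ≈ 0.659, SD ≈ 0.066; a Normal approximation gives roughly [0.504, 0.813].
Exact: F⁻¹(0.01) = 0.497; F⁻¹(0.99) = 0.802.

[0.497, 0.802]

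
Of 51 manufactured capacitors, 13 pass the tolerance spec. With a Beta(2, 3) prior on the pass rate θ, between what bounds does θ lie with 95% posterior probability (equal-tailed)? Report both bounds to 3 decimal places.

[0.161, 0.390]

Posterior: Beta(2+13, 3+38) = Beta(15, 41).
Equal-tailed 95% interval: the 0.025 and 0.975 quantiles of Beta(15, 41).
Posterior mean ≈ 0.268, SD ≈ 0.059; a Normal approximation gives roughly [0.153, 0.383].
Exact: F⁻¹(0.025) = 0.161; F⁻¹(0.975) = 0.390.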